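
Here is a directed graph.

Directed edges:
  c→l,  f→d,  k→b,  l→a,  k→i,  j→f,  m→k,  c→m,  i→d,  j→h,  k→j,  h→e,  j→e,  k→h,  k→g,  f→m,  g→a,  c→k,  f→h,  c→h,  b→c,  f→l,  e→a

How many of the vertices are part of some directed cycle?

A vertex is on a directed cycle iff it belongs to a strongly connected component of size ≥ 2 (or has a self-loop).
The vertices on cycles are {b, c, f, j, k, m} — 6 in total.

6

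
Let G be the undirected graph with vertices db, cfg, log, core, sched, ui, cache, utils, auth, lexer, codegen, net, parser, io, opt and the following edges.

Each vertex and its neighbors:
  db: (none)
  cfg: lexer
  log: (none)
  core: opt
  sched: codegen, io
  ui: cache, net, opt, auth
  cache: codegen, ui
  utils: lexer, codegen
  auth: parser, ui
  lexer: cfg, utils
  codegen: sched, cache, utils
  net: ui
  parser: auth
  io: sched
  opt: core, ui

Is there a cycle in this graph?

No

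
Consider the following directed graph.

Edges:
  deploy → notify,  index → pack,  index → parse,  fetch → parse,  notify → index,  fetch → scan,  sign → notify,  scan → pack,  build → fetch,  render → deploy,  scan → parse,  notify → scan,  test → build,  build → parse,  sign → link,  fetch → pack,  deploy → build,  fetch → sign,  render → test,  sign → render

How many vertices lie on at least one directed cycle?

A vertex is on a directed cycle iff it belongs to a strongly connected component of size ≥ 2 (or has a self-loop).
The vertices on cycles are {sign, test, build, fetch, deploy, render} — 6 in total.

6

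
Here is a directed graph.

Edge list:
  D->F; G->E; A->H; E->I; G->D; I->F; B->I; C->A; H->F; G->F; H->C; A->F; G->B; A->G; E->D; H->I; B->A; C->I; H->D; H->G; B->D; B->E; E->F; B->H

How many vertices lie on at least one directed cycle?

5

A vertex is on a directed cycle iff it belongs to a strongly connected component of size ≥ 2 (or has a self-loop).
The vertices on cycles are {A, B, C, G, H} — 5 in total.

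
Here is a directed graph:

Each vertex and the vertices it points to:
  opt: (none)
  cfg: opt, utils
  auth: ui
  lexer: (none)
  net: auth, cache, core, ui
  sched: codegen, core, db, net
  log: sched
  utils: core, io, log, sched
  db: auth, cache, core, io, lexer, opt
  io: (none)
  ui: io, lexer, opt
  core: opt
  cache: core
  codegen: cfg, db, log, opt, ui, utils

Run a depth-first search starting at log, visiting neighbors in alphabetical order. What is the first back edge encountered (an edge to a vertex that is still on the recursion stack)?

utils->log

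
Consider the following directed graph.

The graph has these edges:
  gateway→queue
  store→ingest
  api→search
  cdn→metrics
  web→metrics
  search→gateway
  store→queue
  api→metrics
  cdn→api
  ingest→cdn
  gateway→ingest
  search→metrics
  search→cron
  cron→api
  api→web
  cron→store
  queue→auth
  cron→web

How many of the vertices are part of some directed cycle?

7

A vertex is on a directed cycle iff it belongs to a strongly connected component of size ≥ 2 (or has a self-loop).
The vertices on cycles are {api, cdn, cron, store, ingest, search, gateway} — 7 in total.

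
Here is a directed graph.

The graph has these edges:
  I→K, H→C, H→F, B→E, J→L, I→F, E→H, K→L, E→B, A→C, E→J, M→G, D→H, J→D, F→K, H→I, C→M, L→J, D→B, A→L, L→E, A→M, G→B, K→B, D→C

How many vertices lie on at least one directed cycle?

A vertex is on a directed cycle iff it belongs to a strongly connected component of size ≥ 2 (or has a self-loop).
The vertices on cycles are {B, C, D, E, F, G, H, I, J, K, L, M} — 12 in total.

12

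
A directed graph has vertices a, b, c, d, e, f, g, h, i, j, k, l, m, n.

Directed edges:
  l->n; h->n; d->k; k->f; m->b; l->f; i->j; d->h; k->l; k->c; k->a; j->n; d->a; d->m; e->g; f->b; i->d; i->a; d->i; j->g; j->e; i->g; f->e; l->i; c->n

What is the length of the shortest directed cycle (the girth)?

2

For each vertex v, BFS finds the shortest path from v back to v.
The shortest such closed walk is d → i → d, length 2.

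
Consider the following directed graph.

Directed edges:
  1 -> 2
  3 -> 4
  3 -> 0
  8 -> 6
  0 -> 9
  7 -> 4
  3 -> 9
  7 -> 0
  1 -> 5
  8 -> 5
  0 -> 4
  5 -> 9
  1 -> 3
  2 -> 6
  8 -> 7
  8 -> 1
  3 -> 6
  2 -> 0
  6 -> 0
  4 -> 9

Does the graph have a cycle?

No

DFS with white/gray/black marking, starting from 6:
6 gray
  0 gray
    9 gray
    9 black
    4 gray
      4→9: 9 black — skip
    4 black
  0 black
6 black
1 gray
  2 gray
    2→6: 6 black — skip
    2→0: 0 black — skip
  2 black
  3 gray
    3→4: 4 black — skip
    3→6: 6 black — skip
    3→0: 0 black — skip
    3→9: 9 black — skip
  3 black
  5 gray
    5→9: 9 black — skip
  5 black
1 black
7 gray
  7→4: 4 black — skip
  7→0: 0 black — skip
7 black
8 gray
  8→1: 1 black — skip
  8→5: 5 black — skip
  8→6: 6 black — skip
  8→7: 7 black — skip
8 black
Every edge goes to a white or black vertex — no back edge, so the graph is acyclic.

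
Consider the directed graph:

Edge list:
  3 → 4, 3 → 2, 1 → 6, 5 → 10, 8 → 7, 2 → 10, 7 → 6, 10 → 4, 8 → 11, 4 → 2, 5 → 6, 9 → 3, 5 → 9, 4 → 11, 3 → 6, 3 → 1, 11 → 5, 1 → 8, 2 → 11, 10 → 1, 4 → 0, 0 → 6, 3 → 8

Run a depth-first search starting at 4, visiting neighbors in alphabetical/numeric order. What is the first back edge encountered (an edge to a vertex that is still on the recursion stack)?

DFS from 4 (visiting neighbors in alphabetical/numeric order); mark gray on enter, black on exit:
4 gray
  0 gray
    6 gray
    6 black
  0 black
  2 gray
    10 gray
      1 gray
        1→6: 6 black — skip
        8 gray
          7 gray
            7→6: 6 black — skip
          7 black
          11 gray
            5 gray
              5→6: 6 black — skip
              9 gray
                3 gray
                  3→1: 1 is gray → back edge
First back edge: 3 → 1.

3→1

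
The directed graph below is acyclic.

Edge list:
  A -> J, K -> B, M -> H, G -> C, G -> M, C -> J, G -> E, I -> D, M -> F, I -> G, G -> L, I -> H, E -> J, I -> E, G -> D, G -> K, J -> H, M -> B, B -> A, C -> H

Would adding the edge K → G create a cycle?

Adding K→G creates a cycle iff G can already reach K.
Path from G: G → K.
So G → … → K → G is a cycle.

Yes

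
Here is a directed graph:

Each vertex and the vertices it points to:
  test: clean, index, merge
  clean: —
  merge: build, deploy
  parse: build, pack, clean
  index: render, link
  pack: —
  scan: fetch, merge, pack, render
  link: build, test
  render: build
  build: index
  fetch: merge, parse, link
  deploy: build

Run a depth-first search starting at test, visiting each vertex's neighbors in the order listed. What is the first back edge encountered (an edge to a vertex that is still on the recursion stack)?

build→index

DFS from test (visiting each vertex's neighbors in the order listed); mark gray on enter, black on exit:
test gray
  clean gray
  clean black
  index gray
    render gray
      build gray
        build→index: index is gray → back edge
First back edge: build → index.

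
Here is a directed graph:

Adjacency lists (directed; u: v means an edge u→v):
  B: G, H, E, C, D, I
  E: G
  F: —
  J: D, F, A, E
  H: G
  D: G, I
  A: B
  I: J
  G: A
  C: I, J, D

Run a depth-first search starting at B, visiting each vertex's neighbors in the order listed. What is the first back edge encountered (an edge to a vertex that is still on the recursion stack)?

A->B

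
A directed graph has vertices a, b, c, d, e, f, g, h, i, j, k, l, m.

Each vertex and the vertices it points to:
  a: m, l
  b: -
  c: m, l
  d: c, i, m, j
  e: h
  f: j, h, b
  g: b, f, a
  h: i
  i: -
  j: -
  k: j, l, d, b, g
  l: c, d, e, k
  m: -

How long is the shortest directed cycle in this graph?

2

For each vertex v, BFS finds the shortest path from v back to v.
The shortest such closed walk is l → c → l, length 2.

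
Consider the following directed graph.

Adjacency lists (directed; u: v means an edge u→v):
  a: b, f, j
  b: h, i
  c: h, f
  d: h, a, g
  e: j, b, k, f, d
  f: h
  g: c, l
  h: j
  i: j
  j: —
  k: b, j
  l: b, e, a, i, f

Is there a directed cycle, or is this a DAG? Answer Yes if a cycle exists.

Yes

DFS with white/gray/black marking, starting from d:
d gray
  h gray
    j gray
    j black
  h black
  a gray
    b gray
      b→h: h black — skip
      i gray
        i→j: j black — skip
      i black
    b black
    f gray
      f→h: h black — skip
    f black
    a→j: j black — skip
  a black
  g gray
    c gray
      c→h: h black — skip
      c→f: f black — skip
    c black
    l gray
      l→b: b black — skip
      e gray
        e→j: j black — skip
        e→b: b black — skip
        k gray
          k→b: b black — skip
          k→j: j black — skip
        k black
        e→f: f black — skip
        e→d: d is gray → back edge
Back edge found, so a cycle exists: d → g → l → e → d.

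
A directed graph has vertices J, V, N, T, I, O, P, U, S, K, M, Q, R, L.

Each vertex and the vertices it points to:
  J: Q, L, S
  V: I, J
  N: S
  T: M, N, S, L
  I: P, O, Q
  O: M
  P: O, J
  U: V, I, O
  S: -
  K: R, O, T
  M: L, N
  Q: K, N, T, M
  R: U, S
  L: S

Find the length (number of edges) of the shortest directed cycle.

5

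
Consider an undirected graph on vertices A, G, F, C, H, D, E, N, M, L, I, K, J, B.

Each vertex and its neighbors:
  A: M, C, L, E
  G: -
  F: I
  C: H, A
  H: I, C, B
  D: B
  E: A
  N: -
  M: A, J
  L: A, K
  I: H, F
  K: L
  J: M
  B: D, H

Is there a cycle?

DFS, tracking each vertex's parent; an edge to a visited non-parent vertex closes a cycle.
Start from N:
visit N (parent –)
visit A (parent –)
  visit M (parent A)
    M–A: parent, skip
    visit J (parent M)
      J–M: parent, skip
  visit C (parent A)
    visit H (parent C)
      visit I (parent H)
        I–H: parent, skip
        visit F (parent I)
          F–I: parent, skip
      H–C: parent, skip
      visit B (parent H)
        visit D (parent B)
          D–B: parent, skip
        B–H: parent, skip
    C–A: parent, skip
  visit L (parent A)
    L–A: parent, skip
    visit K (parent L)
      K–L: parent, skip
  visit E (parent A)
    E–A: parent, skip
visit G (parent –)
No non-parent visited neighbor found — the graph is a forest.

No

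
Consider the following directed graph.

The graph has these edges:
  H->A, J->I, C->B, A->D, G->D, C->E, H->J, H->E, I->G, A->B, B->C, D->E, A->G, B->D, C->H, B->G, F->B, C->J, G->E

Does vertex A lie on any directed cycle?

Yes

A is on a cycle iff A can reach itself via ≥1 edge.
A → B → C → H → A — yes.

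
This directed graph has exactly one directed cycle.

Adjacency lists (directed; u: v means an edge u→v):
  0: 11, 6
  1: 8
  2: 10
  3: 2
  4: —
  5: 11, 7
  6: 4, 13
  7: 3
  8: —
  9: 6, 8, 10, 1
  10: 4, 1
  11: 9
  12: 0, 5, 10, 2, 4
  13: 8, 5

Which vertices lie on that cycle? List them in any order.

5, 6, 9, 11, 13

DFS with gray/black marking from 5:
5 gray
  11 gray
    9 gray
      6 gray
        4 gray
        4 black
        13 gray
          8 gray
          8 black
          13→5: 5 is gray → back edge
Back edge closes the cycle 5 → 11 → 9 → 6 → 13 → 5; its vertices are {5, 6, 9, 11, 13}.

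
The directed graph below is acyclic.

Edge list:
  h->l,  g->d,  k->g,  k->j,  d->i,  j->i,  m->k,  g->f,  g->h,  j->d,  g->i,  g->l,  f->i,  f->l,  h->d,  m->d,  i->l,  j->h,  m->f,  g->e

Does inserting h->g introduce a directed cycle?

Adding h→g creates a cycle iff g can already reach h.
Path from g: g → h.
So g → … → h → g is a cycle.

Yes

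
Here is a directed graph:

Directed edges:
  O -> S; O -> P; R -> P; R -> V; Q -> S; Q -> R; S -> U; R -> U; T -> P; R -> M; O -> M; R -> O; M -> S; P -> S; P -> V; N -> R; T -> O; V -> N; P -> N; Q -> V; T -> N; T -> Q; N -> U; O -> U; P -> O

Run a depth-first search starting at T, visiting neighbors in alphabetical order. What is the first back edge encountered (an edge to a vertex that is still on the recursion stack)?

DFS from T (visiting neighbors in alphabetical order); mark gray on enter, black on exit:
T gray
  N gray
    R gray
      M gray
        S gray
          U gray
          U black
        S black
      M black
      O gray
        O→M: M black — skip
        P gray
          P→N: N is gray → back edge
First back edge: P → N.

P->N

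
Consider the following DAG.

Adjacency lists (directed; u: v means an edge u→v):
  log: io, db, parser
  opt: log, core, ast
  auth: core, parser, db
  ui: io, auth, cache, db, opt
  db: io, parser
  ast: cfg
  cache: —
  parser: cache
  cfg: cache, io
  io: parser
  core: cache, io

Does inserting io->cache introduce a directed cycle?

No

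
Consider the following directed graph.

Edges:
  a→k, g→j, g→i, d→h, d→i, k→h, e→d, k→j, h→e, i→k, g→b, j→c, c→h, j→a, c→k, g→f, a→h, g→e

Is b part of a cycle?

No

b lies on a cycle iff there is a path from b back to itself.
Exploring from b, it never reaches itself; equivalently, its strongly connected component is a singleton.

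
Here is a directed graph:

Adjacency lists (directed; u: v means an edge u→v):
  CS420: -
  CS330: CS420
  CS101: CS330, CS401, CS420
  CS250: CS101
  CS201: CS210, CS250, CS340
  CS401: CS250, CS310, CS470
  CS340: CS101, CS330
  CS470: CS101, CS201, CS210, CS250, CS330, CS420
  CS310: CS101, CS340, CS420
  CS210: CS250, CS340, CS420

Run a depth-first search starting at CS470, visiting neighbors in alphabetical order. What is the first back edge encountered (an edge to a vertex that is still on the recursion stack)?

DFS from CS470 (visiting neighbors in alphabetical order); mark gray on enter, black on exit:
CS470 gray
  CS101 gray
    CS330 gray
      CS420 gray
      CS420 black
    CS330 black
    CS401 gray
      CS250 gray
        CS250→CS101: CS101 is gray → back edge
First back edge: CS250 → CS101.

CS250→CS101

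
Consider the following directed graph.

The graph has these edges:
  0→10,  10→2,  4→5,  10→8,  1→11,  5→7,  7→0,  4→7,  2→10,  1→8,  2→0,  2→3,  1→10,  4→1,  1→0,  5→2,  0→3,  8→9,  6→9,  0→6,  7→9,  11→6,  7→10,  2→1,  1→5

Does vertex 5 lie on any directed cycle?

Yes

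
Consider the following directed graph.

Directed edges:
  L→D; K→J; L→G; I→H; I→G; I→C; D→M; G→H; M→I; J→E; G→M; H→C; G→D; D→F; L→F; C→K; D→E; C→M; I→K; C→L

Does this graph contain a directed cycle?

DFS with white/gray/black marking, starting from L:
L gray
  G gray
    M gray
      I gray
        I→G: G is gray → back edge
Back edge found, so a cycle exists: G → M → I → G.

Yes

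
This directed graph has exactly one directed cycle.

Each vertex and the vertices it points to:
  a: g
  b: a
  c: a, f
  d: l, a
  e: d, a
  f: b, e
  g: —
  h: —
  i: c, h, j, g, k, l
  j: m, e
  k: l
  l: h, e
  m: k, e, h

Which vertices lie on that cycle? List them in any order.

DFS with gray/black marking from e:
e gray
  d gray
    l gray
      h gray
      h black
      l→e: e is gray → back edge
Back edge closes the cycle e → d → l → e; its vertices are {d, e, l}.

d, e, l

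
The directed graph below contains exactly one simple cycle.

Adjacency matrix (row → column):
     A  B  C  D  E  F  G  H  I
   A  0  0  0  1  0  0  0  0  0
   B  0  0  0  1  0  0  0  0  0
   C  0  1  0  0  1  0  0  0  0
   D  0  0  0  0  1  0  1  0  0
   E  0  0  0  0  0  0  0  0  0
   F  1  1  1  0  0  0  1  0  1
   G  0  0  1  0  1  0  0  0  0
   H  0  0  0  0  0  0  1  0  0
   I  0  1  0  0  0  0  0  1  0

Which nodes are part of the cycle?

B, C, D, G

DFS with gray/black marking from C:
C gray
  B gray
    D gray
      E gray
      E black
      G gray
        G→C: C is gray → back edge
Back edge closes the cycle C → B → D → G → C; its vertices are {B, C, D, G}.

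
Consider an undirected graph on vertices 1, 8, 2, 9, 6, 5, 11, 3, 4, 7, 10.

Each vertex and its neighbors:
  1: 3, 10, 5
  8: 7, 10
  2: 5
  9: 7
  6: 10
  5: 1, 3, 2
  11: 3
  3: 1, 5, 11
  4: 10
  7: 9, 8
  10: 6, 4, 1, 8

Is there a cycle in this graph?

DFS, tracking each vertex's parent; an edge to a visited non-parent vertex closes a cycle.
Start from 1:
visit 1 (parent –)
  visit 3 (parent 1)
    3–1: parent, skip
    visit 5 (parent 3)
      5–1: 1 visited and ≠ parent → cycle
Cycle: 1 – 3 – 5 – 1.

Yes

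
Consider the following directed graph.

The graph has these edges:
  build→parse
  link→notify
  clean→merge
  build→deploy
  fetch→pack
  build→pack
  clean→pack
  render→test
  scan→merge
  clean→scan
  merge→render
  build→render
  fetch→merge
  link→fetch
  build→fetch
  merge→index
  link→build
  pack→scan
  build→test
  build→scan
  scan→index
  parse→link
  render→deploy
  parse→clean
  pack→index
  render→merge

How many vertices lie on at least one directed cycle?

A vertex is on a directed cycle iff it belongs to a strongly connected component of size ≥ 2 (or has a self-loop).
The vertices on cycles are {link, build, merge, parse, render} — 5 in total.

5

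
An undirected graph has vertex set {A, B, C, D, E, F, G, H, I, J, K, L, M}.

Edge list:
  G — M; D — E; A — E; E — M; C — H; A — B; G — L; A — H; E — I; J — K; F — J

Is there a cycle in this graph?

DFS, tracking each vertex's parent; an edge to a visited non-parent vertex closes a cycle.
Start from H:
visit H (parent –)
  visit A (parent H)
    visit E (parent A)
      visit M (parent E)
        visit G (parent M)
          visit L (parent G)
            L–G: parent, skip
          G–M: parent, skip
        M–E: parent, skip
      E–A: parent, skip
      visit D (parent E)
        D–E: parent, skip
      visit I (parent E)
        I–E: parent, skip
    A–H: parent, skip
    visit B (parent A)
      B–A: parent, skip
  visit C (parent H)
    C–H: parent, skip
visit F (parent –)
  visit J (parent F)
    J–F: parent, skip
    visit K (parent J)
      K–J: parent, skip
No non-parent visited neighbor found — the graph is a forest.

No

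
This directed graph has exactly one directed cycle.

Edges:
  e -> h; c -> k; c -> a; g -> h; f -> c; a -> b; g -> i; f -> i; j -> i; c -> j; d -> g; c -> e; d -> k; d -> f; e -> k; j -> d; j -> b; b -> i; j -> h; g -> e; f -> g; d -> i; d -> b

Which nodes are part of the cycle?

DFS with gray/black marking from f:
f gray
  c gray
    e gray
      k gray
      k black
      h gray
      h black
    e black
    c→k: k black — skip
    a gray
      b gray
        i gray
        i black
      b black
    a black
    j gray
      d gray
        g gray
          g→e: e black — skip
          g→i: i black — skip
          g→h: h black — skip
        g black
        d→i: i black — skip
        d→k: k black — skip
        d→b: b black — skip
        d→f: f is gray → back edge
Back edge closes the cycle f → c → j → d → f; its vertices are {c, d, f, j}.

c, d, f, j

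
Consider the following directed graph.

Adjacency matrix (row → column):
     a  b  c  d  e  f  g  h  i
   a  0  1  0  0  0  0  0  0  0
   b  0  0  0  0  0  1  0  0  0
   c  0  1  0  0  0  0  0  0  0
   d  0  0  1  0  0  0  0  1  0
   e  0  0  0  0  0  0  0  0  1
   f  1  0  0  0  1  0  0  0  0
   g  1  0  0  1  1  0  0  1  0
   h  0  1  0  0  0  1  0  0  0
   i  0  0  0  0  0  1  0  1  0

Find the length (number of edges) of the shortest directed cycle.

3

For each vertex v, BFS finds the shortest path from v back to v.
The shortest such closed walk is a → b → f → a, length 3.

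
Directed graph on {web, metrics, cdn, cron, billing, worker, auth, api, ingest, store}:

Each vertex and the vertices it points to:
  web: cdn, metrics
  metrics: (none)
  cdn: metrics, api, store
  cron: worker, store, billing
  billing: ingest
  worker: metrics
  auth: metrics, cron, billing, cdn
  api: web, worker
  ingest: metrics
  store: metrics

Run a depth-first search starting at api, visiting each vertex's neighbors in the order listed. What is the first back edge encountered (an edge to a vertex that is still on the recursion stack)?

DFS from api (visiting each vertex's neighbors in the order listed); mark gray on enter, black on exit:
api gray
  web gray
    cdn gray
      metrics gray
      metrics black
      cdn→api: api is gray → back edge
First back edge: cdn → api.

cdn→api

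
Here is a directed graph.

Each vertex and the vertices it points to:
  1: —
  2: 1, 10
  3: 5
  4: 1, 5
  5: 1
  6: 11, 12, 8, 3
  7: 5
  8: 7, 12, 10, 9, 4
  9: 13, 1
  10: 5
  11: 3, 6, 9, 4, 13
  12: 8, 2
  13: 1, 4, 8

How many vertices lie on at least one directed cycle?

6

A vertex is on a directed cycle iff it belongs to a strongly connected component of size ≥ 2 (or has a self-loop).
The vertices on cycles are {6, 8, 9, 11, 12, 13} — 6 in total.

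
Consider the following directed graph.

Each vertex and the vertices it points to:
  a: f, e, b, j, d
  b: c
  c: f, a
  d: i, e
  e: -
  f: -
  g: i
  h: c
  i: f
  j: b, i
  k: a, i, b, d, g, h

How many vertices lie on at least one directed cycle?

4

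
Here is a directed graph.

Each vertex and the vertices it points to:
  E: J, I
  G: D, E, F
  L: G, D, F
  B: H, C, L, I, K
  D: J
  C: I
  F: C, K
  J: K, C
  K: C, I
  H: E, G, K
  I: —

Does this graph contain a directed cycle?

DFS with white/gray/black marking, starting from L:
L gray
  G gray
    D gray
      J gray
        K gray
          C gray
            I gray
            I black
          C black
          K→I: I black — skip
        K black
        J→C: C black — skip
      J black
    D black
    E gray
      E→J: J black — skip
      E→I: I black — skip
    E black
    F gray
      F→C: C black — skip
      F→K: K black — skip
    F black
  G black
  L→D: D black — skip
  L→F: F black — skip
L black
B gray
  H gray
    H→E: E black — skip
    H→G: G black — skip
    H→K: K black — skip
  H black
  B→C: C black — skip
  B→L: L black — skip
  B→I: I black — skip
  B→K: K black — skip
B black
Every edge goes to a white or black vertex — no back edge, so the graph is acyclic.

No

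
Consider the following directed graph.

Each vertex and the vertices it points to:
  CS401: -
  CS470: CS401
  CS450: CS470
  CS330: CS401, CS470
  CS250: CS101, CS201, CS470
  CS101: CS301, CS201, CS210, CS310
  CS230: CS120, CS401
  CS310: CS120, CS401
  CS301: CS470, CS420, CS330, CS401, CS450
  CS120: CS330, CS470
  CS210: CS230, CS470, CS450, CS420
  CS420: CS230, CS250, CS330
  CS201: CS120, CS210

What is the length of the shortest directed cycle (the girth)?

For each vertex v, BFS finds the shortest path from v back to v.
The shortest such closed walk is CS250 → CS201 → CS210 → CS420 → CS250, length 4.

4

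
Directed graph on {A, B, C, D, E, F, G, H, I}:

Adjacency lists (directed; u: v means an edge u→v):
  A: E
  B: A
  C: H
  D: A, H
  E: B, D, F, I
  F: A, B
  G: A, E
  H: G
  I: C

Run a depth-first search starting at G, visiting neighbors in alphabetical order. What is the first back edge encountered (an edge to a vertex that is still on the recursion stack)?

DFS from G (visiting neighbors in alphabetical order); mark gray on enter, black on exit:
G gray
  A gray
    E gray
      B gray
        B→A: A is gray → back edge
First back edge: B → A.

B->A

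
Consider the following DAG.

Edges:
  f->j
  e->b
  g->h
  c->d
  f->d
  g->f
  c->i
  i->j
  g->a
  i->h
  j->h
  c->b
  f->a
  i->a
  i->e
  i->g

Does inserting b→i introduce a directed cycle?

Adding b→i creates a cycle iff i can already reach b.
Path from i: i → e → b.
So i → … → b → i is a cycle.

Yes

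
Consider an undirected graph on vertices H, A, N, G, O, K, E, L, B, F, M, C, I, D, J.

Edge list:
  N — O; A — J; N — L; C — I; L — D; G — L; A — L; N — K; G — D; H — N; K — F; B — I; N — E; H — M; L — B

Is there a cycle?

DFS, tracking each vertex's parent; an edge to a visited non-parent vertex closes a cycle.
Start from L:
visit L (parent –)
  visit A (parent L)
    visit J (parent A)
      J–A: parent, skip
    A–L: parent, skip
  visit G (parent L)
    visit D (parent G)
      D–L: L visited and ≠ parent → cycle
Cycle: L – G – D – L.

Yes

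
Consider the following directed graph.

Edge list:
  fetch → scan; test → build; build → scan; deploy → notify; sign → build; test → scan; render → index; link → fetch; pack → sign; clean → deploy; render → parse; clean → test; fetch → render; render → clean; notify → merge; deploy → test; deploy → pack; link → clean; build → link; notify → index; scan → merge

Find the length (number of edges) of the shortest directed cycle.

4

For each vertex v, BFS finds the shortest path from v back to v.
The shortest such closed walk is link → clean → test → build → link, length 4.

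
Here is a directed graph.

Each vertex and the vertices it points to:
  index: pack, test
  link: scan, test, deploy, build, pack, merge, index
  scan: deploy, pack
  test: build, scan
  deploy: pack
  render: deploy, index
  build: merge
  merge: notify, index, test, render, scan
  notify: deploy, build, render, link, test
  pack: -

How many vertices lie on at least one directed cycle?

7

A vertex is on a directed cycle iff it belongs to a strongly connected component of size ≥ 2 (or has a self-loop).
The vertices on cycles are {link, test, build, index, merge, notify, render} — 7 in total.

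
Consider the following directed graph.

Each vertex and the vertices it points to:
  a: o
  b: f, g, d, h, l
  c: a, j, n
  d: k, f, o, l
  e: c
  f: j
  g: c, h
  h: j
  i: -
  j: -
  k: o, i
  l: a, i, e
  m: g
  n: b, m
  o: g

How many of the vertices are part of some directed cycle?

A vertex is on a directed cycle iff it belongs to a strongly connected component of size ≥ 2 (or has a self-loop).
The vertices on cycles are {a, b, c, d, e, g, k, l, m, n, o} — 11 in total.

11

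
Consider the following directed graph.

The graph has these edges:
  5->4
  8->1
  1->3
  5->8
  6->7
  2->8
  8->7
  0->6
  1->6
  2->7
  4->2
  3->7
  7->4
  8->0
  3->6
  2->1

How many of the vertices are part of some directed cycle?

A vertex is on a directed cycle iff it belongs to a strongly connected component of size ≥ 2 (or has a self-loop).
The vertices on cycles are {0, 1, 2, 3, 4, 6, 7, 8} — 8 in total.

8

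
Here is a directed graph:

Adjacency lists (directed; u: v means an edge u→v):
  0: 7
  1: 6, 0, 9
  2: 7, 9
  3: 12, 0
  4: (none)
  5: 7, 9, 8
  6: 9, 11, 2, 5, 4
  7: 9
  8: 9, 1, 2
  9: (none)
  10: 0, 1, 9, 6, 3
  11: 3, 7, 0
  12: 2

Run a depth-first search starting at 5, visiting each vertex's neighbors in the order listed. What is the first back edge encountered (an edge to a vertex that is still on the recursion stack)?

DFS from 5 (visiting each vertex's neighbors in the order listed); mark gray on enter, black on exit:
5 gray
  7 gray
    9 gray
    9 black
  7 black
  5→9: 9 black — skip
  8 gray
    8→9: 9 black — skip
    1 gray
      6 gray
        6→9: 9 black — skip
        11 gray
          3 gray
            12 gray
              2 gray
                2→7: 7 black — skip
                2→9: 9 black — skip
              2 black
            12 black
            0 gray
              0→7: 7 black — skip
            0 black
          3 black
          11→7: 7 black — skip
          11→0: 0 black — skip
        11 black
        6→2: 2 black — skip
        6→5: 5 is gray → back edge
First back edge: 6 → 5.

6→5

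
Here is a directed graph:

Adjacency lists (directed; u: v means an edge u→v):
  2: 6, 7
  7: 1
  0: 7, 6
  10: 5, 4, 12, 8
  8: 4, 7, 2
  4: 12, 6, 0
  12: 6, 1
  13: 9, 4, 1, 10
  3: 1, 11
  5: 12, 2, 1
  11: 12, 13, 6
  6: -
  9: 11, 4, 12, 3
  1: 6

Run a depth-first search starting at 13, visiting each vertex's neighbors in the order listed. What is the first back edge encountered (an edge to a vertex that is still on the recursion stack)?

DFS from 13 (visiting each vertex's neighbors in the order listed); mark gray on enter, black on exit:
13 gray
  9 gray
    11 gray
      12 gray
        6 gray
        6 black
        1 gray
          1→6: 6 black — skip
        1 black
      12 black
      11→13: 13 is gray → back edge
First back edge: 11 → 13.

11→13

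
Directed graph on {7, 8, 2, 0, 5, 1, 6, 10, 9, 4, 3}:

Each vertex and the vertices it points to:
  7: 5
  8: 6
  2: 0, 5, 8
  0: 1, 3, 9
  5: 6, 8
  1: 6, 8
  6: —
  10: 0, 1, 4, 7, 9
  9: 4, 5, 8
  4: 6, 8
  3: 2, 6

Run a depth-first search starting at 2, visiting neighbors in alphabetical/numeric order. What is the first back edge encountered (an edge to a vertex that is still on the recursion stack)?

DFS from 2 (visiting neighbors in alphabetical/numeric order); mark gray on enter, black on exit:
2 gray
  0 gray
    1 gray
      6 gray
      6 black
      8 gray
        8→6: 6 black — skip
      8 black
    1 black
    3 gray
      3→2: 2 is gray → back edge
First back edge: 3 → 2.

3->2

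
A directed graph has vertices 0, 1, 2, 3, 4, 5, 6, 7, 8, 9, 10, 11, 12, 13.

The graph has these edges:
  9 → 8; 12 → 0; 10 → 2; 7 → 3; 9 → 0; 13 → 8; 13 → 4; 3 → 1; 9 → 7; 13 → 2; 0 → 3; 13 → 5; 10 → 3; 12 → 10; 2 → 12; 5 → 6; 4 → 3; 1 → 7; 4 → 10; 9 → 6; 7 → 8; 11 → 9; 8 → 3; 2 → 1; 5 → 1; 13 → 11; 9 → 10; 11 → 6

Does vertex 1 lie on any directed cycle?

Yes

1 is on a cycle iff 1 can reach itself via ≥1 edge.
1 → 7 → 3 → 1 — yes.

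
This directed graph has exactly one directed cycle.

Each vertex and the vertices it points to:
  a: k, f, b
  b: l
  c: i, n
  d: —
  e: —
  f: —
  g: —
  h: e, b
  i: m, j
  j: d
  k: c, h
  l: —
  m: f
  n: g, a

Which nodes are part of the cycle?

DFS with gray/black marking from k:
k gray
  c gray
    i gray
      m gray
        f gray
        f black
      m black
      j gray
        d gray
        d black
      j black
    i black
    n gray
      g gray
      g black
      a gray
        a→k: k is gray → back edge
Back edge closes the cycle k → c → n → a → k; its vertices are {a, c, k, n}.

a, c, k, n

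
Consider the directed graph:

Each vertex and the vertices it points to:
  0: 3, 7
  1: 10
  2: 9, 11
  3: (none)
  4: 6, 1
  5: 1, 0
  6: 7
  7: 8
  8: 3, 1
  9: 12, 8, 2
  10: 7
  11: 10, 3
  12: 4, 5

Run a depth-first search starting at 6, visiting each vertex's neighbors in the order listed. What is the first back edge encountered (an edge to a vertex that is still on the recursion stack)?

DFS from 6 (visiting each vertex's neighbors in the order listed); mark gray on enter, black on exit:
6 gray
  7 gray
    8 gray
      3 gray
      3 black
      1 gray
        10 gray
          10→7: 7 is gray → back edge
First back edge: 10 → 7.

10→7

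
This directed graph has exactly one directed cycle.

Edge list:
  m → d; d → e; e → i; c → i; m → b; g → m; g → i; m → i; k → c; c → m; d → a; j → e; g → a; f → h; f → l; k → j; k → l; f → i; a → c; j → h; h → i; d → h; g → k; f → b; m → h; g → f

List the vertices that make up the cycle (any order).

a, c, d, m

DFS with gray/black marking from m:
m gray
  b gray
  b black
  i gray
  i black
  d gray
    h gray
      h→i: i black — skip
    h black
    e gray
      e→i: i black — skip
    e black
    a gray
      c gray
        c→m: m is gray → back edge
Back edge closes the cycle m → d → a → c → m; its vertices are {a, c, d, m}.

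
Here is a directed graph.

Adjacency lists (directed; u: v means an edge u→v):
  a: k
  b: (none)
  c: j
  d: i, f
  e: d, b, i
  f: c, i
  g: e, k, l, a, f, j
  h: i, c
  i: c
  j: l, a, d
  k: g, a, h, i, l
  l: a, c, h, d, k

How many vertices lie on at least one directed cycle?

11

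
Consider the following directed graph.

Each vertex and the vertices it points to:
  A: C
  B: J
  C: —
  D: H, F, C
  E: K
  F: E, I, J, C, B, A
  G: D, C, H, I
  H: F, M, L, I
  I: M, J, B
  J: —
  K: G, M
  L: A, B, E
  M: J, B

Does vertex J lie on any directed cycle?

No

J lies on a cycle iff there is a path from J back to itself.
Exploring from J, it never reaches itself; equivalently, its strongly connected component is a singleton.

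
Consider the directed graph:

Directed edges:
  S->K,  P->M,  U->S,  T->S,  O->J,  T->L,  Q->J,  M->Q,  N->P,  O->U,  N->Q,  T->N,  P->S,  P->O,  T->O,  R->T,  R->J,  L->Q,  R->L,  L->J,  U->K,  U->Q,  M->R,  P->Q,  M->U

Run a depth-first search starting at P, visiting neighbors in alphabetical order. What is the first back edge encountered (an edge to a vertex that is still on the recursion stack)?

N→P

DFS from P (visiting neighbors in alphabetical order); mark gray on enter, black on exit:
P gray
  M gray
    Q gray
      J gray
      J black
    Q black
    R gray
      R→J: J black — skip
      L gray
        L→J: J black — skip
        L→Q: Q black — skip
      L black
      T gray
        T→L: L black — skip
        N gray
          N→P: P is gray → back edge
First back edge: N → P.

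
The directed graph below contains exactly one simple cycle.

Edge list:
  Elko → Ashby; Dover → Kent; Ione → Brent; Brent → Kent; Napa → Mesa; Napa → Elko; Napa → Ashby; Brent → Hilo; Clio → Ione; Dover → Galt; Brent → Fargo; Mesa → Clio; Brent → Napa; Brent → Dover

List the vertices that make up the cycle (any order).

DFS with gray/black marking from Brent:
Brent gray
  Fargo gray
  Fargo black
  Hilo gray
  Hilo black
  Kent gray
  Kent black
  Napa gray
    Mesa gray
      Clio gray
        Ione gray
          Ione→Brent: Brent is gray → back edge
Back edge closes the cycle Brent → Napa → Mesa → Clio → Ione → Brent; its vertices are {Clio, Ione, Mesa, Napa, Brent}.

Clio, Ione, Mesa, Napa, Brent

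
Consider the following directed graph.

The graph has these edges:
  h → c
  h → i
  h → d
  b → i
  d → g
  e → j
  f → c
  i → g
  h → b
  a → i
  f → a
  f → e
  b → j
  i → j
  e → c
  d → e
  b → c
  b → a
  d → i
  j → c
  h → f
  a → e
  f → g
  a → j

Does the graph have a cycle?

No

DFS with white/gray/black marking, starting from b:
b gray
  i gray
    g gray
    g black
    j gray
      c gray
      c black
    j black
  i black
  b→j: j black — skip
  b→c: c black — skip
  a gray
    a→i: i black — skip
    e gray
      e→c: c black — skip
      e→j: j black — skip
    e black
    a→j: j black — skip
  a black
b black
d gray
  d→g: g black — skip
  d→i: i black — skip
  d→e: e black — skip
d black
f gray
  f→a: a black — skip
  f→g: g black — skip
  f→c: c black — skip
  f→e: e black — skip
f black
h gray
  h→f: f black — skip
  h→c: c black — skip
  h→b: b black — skip
  h→i: i black — skip
  h→d: d black — skip
h black
Every edge goes to a white or black vertex — no back edge, so the graph is acyclic.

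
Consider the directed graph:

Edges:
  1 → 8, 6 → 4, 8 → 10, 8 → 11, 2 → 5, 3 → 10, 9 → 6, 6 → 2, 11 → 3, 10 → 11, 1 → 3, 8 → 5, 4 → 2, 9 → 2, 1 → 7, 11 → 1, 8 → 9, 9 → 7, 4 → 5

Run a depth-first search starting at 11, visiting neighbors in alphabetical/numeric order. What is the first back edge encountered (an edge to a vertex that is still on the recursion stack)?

10->11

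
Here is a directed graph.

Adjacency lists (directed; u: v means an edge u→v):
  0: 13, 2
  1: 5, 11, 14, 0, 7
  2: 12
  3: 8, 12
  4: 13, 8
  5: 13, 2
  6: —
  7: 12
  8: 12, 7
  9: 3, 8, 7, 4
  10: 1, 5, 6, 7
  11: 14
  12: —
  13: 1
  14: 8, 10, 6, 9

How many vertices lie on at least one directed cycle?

9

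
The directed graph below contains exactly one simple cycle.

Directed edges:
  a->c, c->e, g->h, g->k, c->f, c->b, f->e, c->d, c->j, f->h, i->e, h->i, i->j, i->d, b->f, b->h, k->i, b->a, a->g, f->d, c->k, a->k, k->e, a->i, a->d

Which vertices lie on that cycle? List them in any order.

DFS with gray/black marking from a:
a gray
  d gray
  d black
  k gray
    e gray
    e black
    i gray
      j gray
      j black
      i→d: d black — skip
      i→e: e black — skip
    i black
  k black
  c gray
    f gray
      f→d: d black — skip
      f→e: e black — skip
      h gray
        h→i: i black — skip
      h black
    f black
    c→e: e black — skip
    c→d: d black — skip
    b gray
      b→a: a is gray → back edge
Back edge closes the cycle a → c → b → a; its vertices are {a, b, c}.

a, b, c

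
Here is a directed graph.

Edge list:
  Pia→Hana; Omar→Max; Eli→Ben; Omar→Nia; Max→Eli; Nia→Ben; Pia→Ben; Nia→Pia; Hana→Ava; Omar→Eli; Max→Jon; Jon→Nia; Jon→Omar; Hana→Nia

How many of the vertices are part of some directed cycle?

A vertex is on a directed cycle iff it belongs to a strongly connected component of size ≥ 2 (or has a self-loop).
The vertices on cycles are {Jon, Max, Nia, Pia, Hana, Omar} — 6 in total.

6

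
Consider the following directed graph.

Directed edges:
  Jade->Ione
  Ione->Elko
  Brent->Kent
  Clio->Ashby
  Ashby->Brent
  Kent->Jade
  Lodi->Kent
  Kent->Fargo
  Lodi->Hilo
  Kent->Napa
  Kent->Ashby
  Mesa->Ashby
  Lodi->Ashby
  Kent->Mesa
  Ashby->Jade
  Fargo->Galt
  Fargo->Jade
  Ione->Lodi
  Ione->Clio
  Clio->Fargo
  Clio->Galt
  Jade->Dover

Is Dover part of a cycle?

No

Dover lies on a cycle iff there is a path from Dover back to itself.
Exploring from Dover, it never reaches itself; equivalently, its strongly connected component is a singleton.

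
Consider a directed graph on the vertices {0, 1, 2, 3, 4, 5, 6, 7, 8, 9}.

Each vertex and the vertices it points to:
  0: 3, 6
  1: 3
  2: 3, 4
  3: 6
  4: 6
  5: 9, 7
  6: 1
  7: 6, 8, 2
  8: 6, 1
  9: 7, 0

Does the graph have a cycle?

Yes

DFS with white/gray/black marking, starting from 3:
3 gray
  6 gray
    1 gray
      1→3: 3 is gray → back edge
Back edge found, so a cycle exists: 3 → 6 → 1 → 3.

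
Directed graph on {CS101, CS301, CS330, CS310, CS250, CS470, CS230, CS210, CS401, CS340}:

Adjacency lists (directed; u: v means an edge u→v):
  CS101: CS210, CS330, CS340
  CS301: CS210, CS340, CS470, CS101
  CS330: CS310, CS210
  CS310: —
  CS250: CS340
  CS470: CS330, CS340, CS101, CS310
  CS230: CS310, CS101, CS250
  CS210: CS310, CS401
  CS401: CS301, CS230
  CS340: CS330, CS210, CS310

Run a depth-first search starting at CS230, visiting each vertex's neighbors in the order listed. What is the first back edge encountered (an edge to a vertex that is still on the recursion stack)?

CS301→CS210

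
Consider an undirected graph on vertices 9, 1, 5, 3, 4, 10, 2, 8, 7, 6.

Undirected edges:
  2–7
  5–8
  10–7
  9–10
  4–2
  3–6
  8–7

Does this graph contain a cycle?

DFS, tracking each vertex's parent; an edge to a visited non-parent vertex closes a cycle.
Start from 7:
visit 7 (parent –)
  visit 8 (parent 7)
    8–7: parent, skip
    visit 5 (parent 8)
      5–8: parent, skip
  visit 2 (parent 7)
    2–7: parent, skip
    visit 4 (parent 2)
      4–2: parent, skip
  visit 10 (parent 7)
    10–7: parent, skip
    visit 9 (parent 10)
      9–10: parent, skip
visit 1 (parent –)
visit 3 (parent –)
  visit 6 (parent 3)
    6–3: parent, skip
No non-parent visited neighbor found — the graph is a forest.

No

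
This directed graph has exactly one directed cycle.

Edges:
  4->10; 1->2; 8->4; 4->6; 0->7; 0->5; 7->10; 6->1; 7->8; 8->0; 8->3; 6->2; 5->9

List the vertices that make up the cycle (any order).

DFS with gray/black marking from 7:
7 gray
  8 gray
    3 gray
    3 black
    4 gray
      10 gray
      10 black
      6 gray
        1 gray
          2 gray
          2 black
        1 black
        6→2: 2 black — skip
      6 black
    4 black
    0 gray
      0→7: 7 is gray → back edge
Back edge closes the cycle 7 → 8 → 0 → 7; its vertices are {0, 7, 8}.

0, 7, 8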